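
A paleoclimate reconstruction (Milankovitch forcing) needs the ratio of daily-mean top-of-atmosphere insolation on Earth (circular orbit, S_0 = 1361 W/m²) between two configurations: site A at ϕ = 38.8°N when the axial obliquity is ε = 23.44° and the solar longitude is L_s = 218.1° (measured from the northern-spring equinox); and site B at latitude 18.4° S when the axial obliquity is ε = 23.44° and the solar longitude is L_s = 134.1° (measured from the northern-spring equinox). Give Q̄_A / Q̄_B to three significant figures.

Q̄_A / Q̄_B ≈ 0.686

— Configuration A (ϕ=+38.8°):
Solar declination: sin δ = sin ε · sin L_s = sin 23.44° × sin 218.1° = -0.24545, so δ = -14.208°.
cos h₀ = −tan(+38.8°) tan(-14.208°) = 0.2036, h₀ = 1.3658 rad.
Bracket: h₀ sin ϕ sin δ + cos ϕ cos δ sin h₀ = 1.3658×0.62660×-0.24545 + 0.77934×0.96941×0.97906 = -0.210059 + 0.739680 = 0.529621.
Q̄ = (S_0/π) × [bracket] = (1361/π) × 0.529621 = 229.44 W/m².
— Configuration B (ϕ=-18.4°):
Solar declination: sin δ = sin ε · sin L_s = sin 23.44° × sin 134.1° = 0.28566, so δ = +16.598°.
cos h₀ = −tan(-18.4°) tan(+16.598°) = 0.0992, h₀ = 1.4715 rad.
Bracket: h₀ sin ϕ sin δ + cos ϕ cos δ sin h₀ = 1.4715×-0.31565×0.28566 + 0.94888×0.95833×0.99507 = -0.132683 + 0.904857 = 0.772174.
Q̄ = (S_0/π) × [bracket] = (1361/π) × 0.772174 = 334.52 W/m².
Ratio Q̄_A / Q̄_B = 229.44 / 334.52 = 0.6859.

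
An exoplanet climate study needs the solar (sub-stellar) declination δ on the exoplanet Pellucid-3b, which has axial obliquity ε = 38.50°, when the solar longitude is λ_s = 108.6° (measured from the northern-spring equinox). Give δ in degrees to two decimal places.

sin δ = sin ε · sin λ_s = sin 38.50° × sin 108.6° = 0.590000.
δ = arcsin(0.590000) = +36.16°.

δ = +36.16°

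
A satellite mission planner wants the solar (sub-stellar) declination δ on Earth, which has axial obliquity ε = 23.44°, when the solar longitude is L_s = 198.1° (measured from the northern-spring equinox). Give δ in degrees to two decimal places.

δ = -7.10°

sin δ = sin ε · sin L_s = sin 23.44° × sin 198.1° = -0.123584.
δ = arcsin(-0.123584) = -7.10°.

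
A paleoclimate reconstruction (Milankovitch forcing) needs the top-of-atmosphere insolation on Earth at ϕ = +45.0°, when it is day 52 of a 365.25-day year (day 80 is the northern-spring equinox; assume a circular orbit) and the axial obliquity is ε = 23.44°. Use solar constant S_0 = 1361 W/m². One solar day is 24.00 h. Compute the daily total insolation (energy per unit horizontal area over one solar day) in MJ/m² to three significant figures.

18.8 MJ/m²

Solar longitude: L_s = 360° × (52 − 80)/365.25 = -27.598°, i.e. -27.598° + 360° = 332.402°.
sin δ = sin 23.44° × sin 332.402° = -0.18428, so δ = -10.619°.
cos h₀ = −tan(+45.0°) tan(-10.619°) = 0.1875, h₀ = 1.3822 rad.
Bracket: h₀ sin ϕ sin δ + cos ϕ cos δ sin h₀ = 1.3822×0.70711×-0.18428 + 0.70711×0.98287×0.98227 = -0.180109 + 0.682675 = 0.502566.
Q̄ = (S_0/π) × [bracket] = (1361/π) × 0.502566 = 217.72 W/m².
Daily total = Q̄ × 24.00 h × 3600 s/h = 217.72 × 24.00 × 3600 / 10⁶ = 18.81 MJ/m².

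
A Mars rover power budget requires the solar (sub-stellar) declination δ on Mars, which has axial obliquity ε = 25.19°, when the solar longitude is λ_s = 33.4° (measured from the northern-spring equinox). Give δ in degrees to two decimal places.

δ = +13.55°

sin δ = sin ε · sin λ_s = sin 25.19° × sin 33.4° = 0.234296.
δ = arcsin(0.234296) = +13.55°.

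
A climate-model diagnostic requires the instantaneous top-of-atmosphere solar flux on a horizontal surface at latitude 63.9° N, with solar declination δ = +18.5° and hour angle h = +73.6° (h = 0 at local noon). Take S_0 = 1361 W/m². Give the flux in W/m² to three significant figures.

cos θ_z = sin ϕ sin δ + cos ϕ cos δ cos h = 0.284948 + 0.117794 = 0.402742.
Flux = S_0 · cos θ_z = 1361 × 0.402742 = 548.1 W/m².

548 W/m²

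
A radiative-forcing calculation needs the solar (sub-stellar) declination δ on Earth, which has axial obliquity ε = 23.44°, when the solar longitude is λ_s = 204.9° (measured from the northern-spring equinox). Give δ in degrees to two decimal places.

sin δ = sin ε · sin λ_s = sin 23.44° × sin 204.9° = -0.167483.
δ = arcsin(-0.167483) = -9.64°.

δ = -9.64°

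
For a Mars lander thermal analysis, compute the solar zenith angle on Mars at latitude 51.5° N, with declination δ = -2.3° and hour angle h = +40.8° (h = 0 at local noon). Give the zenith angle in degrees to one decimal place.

θ_z = 63.9°

cos θ_z = sin ϕ sin δ + cos ϕ cos δ cos h = -0.031407 + 0.470861 = 0.439454.
θ_z = arccos(0.439454) = 63.9°.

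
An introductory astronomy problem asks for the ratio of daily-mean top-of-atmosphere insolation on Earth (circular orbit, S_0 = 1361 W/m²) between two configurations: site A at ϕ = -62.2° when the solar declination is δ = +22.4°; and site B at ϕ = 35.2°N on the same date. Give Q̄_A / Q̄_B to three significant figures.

— Configuration A (ϕ=-62.2°):
cos h₀ = −tan(-62.2°) tan(+22.400°) = 0.7818, h₀ = 0.6733 rad.
Bracket: h₀ sin ϕ sin δ + cos ϕ cos δ sin h₀ = 0.6733×-0.88458×0.38107 + 0.46639×0.92455×0.62359 = -0.226961 + 0.268893 = 0.041932.
Q̄ = (S_0/π) × [bracket] = (1361/π) × 0.041932 = 18.166 W/m².
— Configuration B (ϕ=+35.2°):
cos h₀ = −tan(+35.2°) tan(+22.400°) = -0.2908, h₀ = 1.8658 rad.
Bracket: h₀ sin ϕ sin δ + cos ϕ cos δ sin h₀ = 1.8658×0.57643×0.38107 + 0.81714×0.92455×0.95680 = 0.409842 + 0.722850 = 1.132692.
Q̄ = (S_0/π) × [bracket] = (1361/π) × 1.132692 = 490.70 W/m².
Ratio Q̄_A / Q̄_B = 18.166 / 490.70 = 0.03702.

Q̄_A / Q̄_B ≈ 0.0370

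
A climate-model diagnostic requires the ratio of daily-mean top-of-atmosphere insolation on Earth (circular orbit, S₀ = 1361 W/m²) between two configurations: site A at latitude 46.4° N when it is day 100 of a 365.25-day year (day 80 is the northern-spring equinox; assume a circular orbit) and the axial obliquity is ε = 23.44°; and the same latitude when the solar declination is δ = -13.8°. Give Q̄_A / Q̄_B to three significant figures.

Q̄_A / Q̄_B ≈ 2.00

— Configuration A (φ=+46.4°):
Solar longitude: λ_s = 360° × (100 − 80)/365.25 = 19.713°.
sin δ = sin 23.44° × sin 19.713° = 0.13417, so δ = +7.711°.
cos H₀ = −tan(+46.4°) tan(+7.711°) = -0.1422, H₀ = 1.7135 rad.
Bracket: H₀ sin φ sin δ + cos φ cos δ sin H₀ = 1.7135×0.72417×0.13417 + 0.68962×0.99096×0.98984 = 0.166487 + 0.676443 = 0.842930.
Q̄ = (S₀/π) × [bracket] = (1361/π) × 0.842930 = 365.17 W/m².
— Configuration B (φ=+46.4°):
cos H₀ = −tan(+46.4°) tan(-13.800°) = 0.2579, H₀ = 1.3099 rad.
Bracket: H₀ sin φ sin δ + cos φ cos δ sin H₀ = 1.3099×0.72417×-0.23853 + 0.68962×0.97113×0.96616 = -0.226267 + 0.647048 = 0.420781.
Q̄ = (S₀/π) × [bracket] = (1361/π) × 0.420781 = 182.29 W/m².
Ratio Q̄_A / Q̄_B = 365.17 / 182.29 = 2.003.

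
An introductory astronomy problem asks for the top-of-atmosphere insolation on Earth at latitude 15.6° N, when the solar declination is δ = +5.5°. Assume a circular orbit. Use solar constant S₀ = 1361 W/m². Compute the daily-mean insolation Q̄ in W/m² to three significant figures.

cos H₀ = −tan(+15.6°) tan(+5.500°) = -0.0269, H₀ = 1.5977 rad.
Bracket: H₀ sin φ sin δ + cos φ cos δ sin H₀ = 1.5977×0.26892×0.09585 + 0.96316×0.99540×0.99964 = 0.041182 + 0.958384 = 0.999566.
Q̄ = (S₀/π) × [bracket] = (1361/π) × 0.999566 = 433.0 W/m².

Q̄ ≈ 433 W/m²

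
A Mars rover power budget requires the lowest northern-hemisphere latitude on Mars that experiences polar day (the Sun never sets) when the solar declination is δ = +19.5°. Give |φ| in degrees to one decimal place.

|φ| = 70.5°

Polar day requires cos H₀ = −tan φ tan δ ≤ −1, i.e. tan φ tan δ ≥ 1.
The boundary is |tan φ| · |tan δ| = 1, so |φ| = 90° − |δ| = 90° − 19.5° = 70.5° in the northern hemisphere.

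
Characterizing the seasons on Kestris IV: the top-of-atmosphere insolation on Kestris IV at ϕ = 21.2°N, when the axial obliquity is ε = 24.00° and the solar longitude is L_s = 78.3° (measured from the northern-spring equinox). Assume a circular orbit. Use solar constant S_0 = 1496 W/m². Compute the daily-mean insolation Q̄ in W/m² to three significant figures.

Q̄ ≈ 521 W/m²

Solar declination: sin δ = sin ε · sin L_s = sin 24.00° × sin 78.3° = 0.39829, so δ = +23.471°.
cos h₀ = −tan(+21.2°) tan(+23.471°) = -0.1684, h₀ = 1.7400 rad.
Bracket: h₀ sin ϕ sin δ + cos ϕ cos δ sin h₀ = 1.7400×0.36162×0.39829 + 0.93232×0.91726×0.98572 = 0.250612 + 0.842968 = 1.093580.
Q̄ = (S_0/π) × [bracket] = (1496/π) × 1.093580 = 520.8 W/m².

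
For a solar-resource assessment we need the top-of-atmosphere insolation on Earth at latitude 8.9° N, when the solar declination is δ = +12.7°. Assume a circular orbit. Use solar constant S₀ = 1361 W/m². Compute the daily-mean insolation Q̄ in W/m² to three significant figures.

cos H₀ = −tan(+8.9°) tan(+12.700°) = -0.0353, H₀ = 1.6061 rad.
Bracket: H₀ sin φ sin δ + cos φ cos δ sin H₀ = 1.6061×0.15471×0.21985 + 0.98796×0.97553×0.99938 = 0.054628 + 0.963187 = 1.017815.
Q̄ = (S₀/π) × [bracket] = (1361/π) × 1.017815 = 440.9 W/m².

Q̄ ≈ 441 W/m²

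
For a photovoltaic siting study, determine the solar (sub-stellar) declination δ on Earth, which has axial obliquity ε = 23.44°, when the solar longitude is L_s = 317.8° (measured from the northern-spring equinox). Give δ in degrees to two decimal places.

sin δ = sin ε · sin L_s = sin 23.44° × sin 317.8° = -0.267203.
δ = arcsin(-0.267203) = -15.50°.

δ = -15.50°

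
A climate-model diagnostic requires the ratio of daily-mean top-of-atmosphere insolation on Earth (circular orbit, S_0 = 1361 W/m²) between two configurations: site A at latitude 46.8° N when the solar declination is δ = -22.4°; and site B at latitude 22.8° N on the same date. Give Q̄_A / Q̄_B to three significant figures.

Q̄_A / Q̄_B ≈ 0.408

— Configuration A (ϕ=+46.8°):
cos h₀ = −tan(+46.8°) tan(-22.400°) = 0.4389, h₀ = 1.1164 rad.
Bracket: h₀ sin ϕ sin δ + cos ϕ cos δ sin h₀ = 1.1164×0.72897×-0.38107 + 0.68455×0.92455×0.89853 = -0.310123 + 0.568680 = 0.258557.
Q̄ = (S_0/π) × [bracket] = (1361/π) × 0.258557 = 112.01 W/m².
— Configuration B (ϕ=+22.8°):
cos h₀ = −tan(+22.8°) tan(-22.400°) = 0.1733, h₀ = 1.3967 rad.
Bracket: h₀ sin ϕ sin δ + cos ϕ cos δ sin h₀ = 1.3967×0.38752×-0.38107 + 0.92186×0.92455×0.98488 = -0.206254 + 0.839419 = 0.633165.
Q̄ = (S_0/π) × [bracket] = (1361/π) × 0.633165 = 274.30 W/m².
Ratio Q̄_A / Q̄_B = 112.01 / 274.30 = 0.4083.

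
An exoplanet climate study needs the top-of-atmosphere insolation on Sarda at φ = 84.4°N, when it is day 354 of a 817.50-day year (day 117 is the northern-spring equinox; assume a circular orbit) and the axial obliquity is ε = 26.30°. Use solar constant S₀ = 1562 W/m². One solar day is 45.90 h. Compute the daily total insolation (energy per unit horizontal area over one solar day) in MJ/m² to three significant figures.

Solar longitude: λ_s = 360° × (354 − 117)/817.50 = 104.367°.
sin δ = sin 26.30° × sin 104.367° = 0.42921, so δ = +25.418°.
cos H₀ = −tan(+84.4°) tan(+25.418°) = -4.8466 ≤ −1 ⇒ polar day, H₀ = π.
Bracket: H₀ sin φ sin δ + cos φ cos δ sin H₀ = 3.1416×0.99523×0.42921 + 0.09758×0.90320×0.00000 = 1.341974 + 0.000000 = 1.341974.
Q̄ = (S₀/π) × [bracket] = (1562/π) × 1.341974 = 667.23 W/m².
Daily total = Q̄ × 45.90 h × 3600 s/h = 667.23 × 45.90 × 3600 / 10⁶ = 110.3 MJ/m².

110 MJ/m²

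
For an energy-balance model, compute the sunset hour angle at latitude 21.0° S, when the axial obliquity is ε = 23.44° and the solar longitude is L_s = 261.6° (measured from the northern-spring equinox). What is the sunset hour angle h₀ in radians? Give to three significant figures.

h₀ = 1.74 rad

Solar declination: sin δ = sin ε · sin L_s = sin 23.44° × sin 261.6° = -0.39352, so δ = -23.174°.
cos h₀ = −tan ϕ · tan δ = −tan(-21.0°) × tan(-23.174°) = -0.1643, so h₀ = 1.7359 rad = 99.46°.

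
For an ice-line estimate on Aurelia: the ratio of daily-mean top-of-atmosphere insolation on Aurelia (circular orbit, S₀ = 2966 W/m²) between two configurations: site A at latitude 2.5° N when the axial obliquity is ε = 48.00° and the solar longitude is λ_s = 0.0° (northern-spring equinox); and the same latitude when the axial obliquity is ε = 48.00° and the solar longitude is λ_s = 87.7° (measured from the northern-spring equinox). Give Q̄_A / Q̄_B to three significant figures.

Q̄_A / Q̄_B ≈ 1.39

— Configuration A (φ=+2.5°):
Solar declination: sin δ = sin ε · sin λ_s = sin 48.00° × sin 0.0° = 0.00000, so δ = +0.000°.
cos H₀ = −tan(+2.5°) tan(+0.000°) = -0.0000, H₀ = 1.5708 rad.
Bracket: H₀ sin φ sin δ + cos φ cos δ sin H₀ = 1.5708×0.04362×0.00000 + 0.99905×1.00000×1.00000 = 0.000000 + 0.999050 = 0.999050.
Q̄ = (S₀/π) × [bracket] = (2966/π) × 0.999050 = 943.21 W/m².
— Configuration B (φ=+2.5°):
Solar declination: sin δ = sin ε · sin λ_s = sin 48.00° × sin 87.7° = 0.74255, so δ = +47.949°.
cos H₀ = −tan(+2.5°) tan(+47.949°) = -0.0484, H₀ = 1.6192 rad.
Bracket: H₀ sin φ sin δ + cos φ cos δ sin H₀ = 1.6192×0.04362×0.74255 + 0.99905×0.66979×0.99883 = 0.052446 + 0.668371 = 0.720817.
Q̄ = (S₀/π) × [bracket] = (2966/π) × 0.720817 = 680.53 W/m².
Ratio Q̄_A / Q̄_B = 943.21 / 680.53 = 1.386.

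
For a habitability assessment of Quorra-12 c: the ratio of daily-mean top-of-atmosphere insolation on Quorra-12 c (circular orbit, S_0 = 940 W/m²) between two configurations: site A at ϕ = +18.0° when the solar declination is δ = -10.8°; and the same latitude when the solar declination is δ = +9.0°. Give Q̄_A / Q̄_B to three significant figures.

Q̄_A / Q̄_B ≈ 0.831

— Configuration A (ϕ=+18.0°):
cos h₀ = −tan(+18.0°) tan(-10.800°) = 0.0620, h₀ = 1.5088 rad.
Bracket: h₀ sin ϕ sin δ + cos ϕ cos δ sin h₀ = 1.5088×0.30902×-0.18738 + 0.95106×0.98229×0.99808 = -0.087366 + 0.932423 = 0.845057.
Q̄ = (S_0/π) × [bracket] = (940/π) × 0.845057 = 252.85 W/m².
— Configuration B (ϕ=+18.0°):
cos h₀ = −tan(+18.0°) tan(+9.000°) = -0.0515, h₀ = 1.6223 rad.
Bracket: h₀ sin ϕ sin δ + cos ϕ cos δ sin h₀ = 1.6223×0.30902×0.15643 + 0.95106×0.98769×0.99867 = 0.078422 + 0.938103 = 1.016525.
Q̄ = (S_0/π) × [bracket] = (940/π) × 1.016525 = 304.16 W/m².
Ratio Q̄_A / Q̄_B = 252.85 / 304.16 = 0.8313.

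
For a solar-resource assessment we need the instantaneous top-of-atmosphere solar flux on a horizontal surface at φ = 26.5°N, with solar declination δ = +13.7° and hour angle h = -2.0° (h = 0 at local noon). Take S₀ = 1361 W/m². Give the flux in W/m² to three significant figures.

1.33e+03 W/m²

cos θ_z = sin φ sin δ + cos φ cos δ cos h = 0.105677 + 0.868943 = 0.974620.
Flux = S₀ · cos θ_z = 1361 × 0.974620 = 1326 W/m².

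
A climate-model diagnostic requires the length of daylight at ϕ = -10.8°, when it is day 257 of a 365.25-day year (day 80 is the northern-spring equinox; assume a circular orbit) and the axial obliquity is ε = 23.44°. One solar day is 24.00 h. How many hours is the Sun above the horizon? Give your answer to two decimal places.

Solar longitude: L_s = 360° × (257 − 80)/365.25 = 174.456°.
sin δ = sin 23.44° × sin 174.456° = 0.03843, so δ = +2.203°.
cos h₀ = −tan ϕ · tan δ = −tan(-10.8°) × tan(+2.203°) = 0.0073, so h₀ = 1.5635 rad = 89.58°.
Daylight = 2h₀/(2π) × 24.00 h = (1.5635/π) × 24.00 = 11.94 h.

11.94 h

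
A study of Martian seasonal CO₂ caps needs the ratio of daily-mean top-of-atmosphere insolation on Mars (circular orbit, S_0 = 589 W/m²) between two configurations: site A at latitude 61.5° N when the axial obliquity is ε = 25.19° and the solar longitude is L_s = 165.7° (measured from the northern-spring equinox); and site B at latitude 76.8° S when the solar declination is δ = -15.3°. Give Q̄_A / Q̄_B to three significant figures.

Q̄_A / Q̄_B ≈ 0.779

— Configuration A (ϕ=+61.5°):
Solar declination: sin δ = sin ε · sin L_s = sin 25.19° × sin 165.7° = 0.10513, so δ = +6.035°.
cos h₀ = −tan(+61.5°) tan(+6.035°) = -0.1947, h₀ = 1.7667 rad.
Bracket: h₀ sin ϕ sin δ + cos ϕ cos δ sin h₀ = 1.7667×0.87882×0.10513 + 0.47716×0.99446×0.98086 = 0.163226 + 0.465434 = 0.628660.
Q̄ = (S_0/π) × [bracket] = (589/π) × 0.628660 = 117.86 W/m².
— Configuration B (ϕ=-76.8°):
cos h₀ = −tan(-76.8°) tan(-15.300°) = -1.1664 ≤ −1 ⇒ polar day, h₀ = π.
Bracket: h₀ sin ϕ sin δ + cos ϕ cos δ sin h₀ = 3.1416×-0.97358×-0.26387 + 0.22835×0.96456×0.00000 = 0.807072 + 0.000000 = 0.807072.
Q̄ = (S_0/π) × [bracket] = (589/π) × 0.807072 = 151.31 W/m².
Ratio Q̄_A / Q̄_B = 117.86 / 151.31 = 0.7789.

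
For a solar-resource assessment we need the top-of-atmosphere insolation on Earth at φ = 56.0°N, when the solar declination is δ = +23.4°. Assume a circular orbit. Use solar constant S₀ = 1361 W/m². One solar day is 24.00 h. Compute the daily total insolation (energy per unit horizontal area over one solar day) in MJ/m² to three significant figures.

cos H₀ = −tan(+56.0°) tan(+23.400°) = -0.6416, H₀ = 2.2673 rad.
Bracket: H₀ sin φ sin δ + cos φ cos δ sin H₀ = 2.2673×0.82904×0.39715 + 0.55919×0.91775×0.76707 = 0.746516 + 0.393658 = 1.140174.
Q̄ = (S₀/π) × [bracket] = (1361/π) × 1.140174 = 493.95 W/m².
Daily total = Q̄ × 24.00 h × 3600 s/h = 493.95 × 24.00 × 3600 / 10⁶ = 42.68 MJ/m².

42.7 MJ/m²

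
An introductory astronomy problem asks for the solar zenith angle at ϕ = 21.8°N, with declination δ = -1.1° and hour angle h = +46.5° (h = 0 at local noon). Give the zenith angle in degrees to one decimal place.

θ_z = 50.8°

cos θ_z = sin ϕ sin δ + cos ϕ cos δ cos h = -0.007129 + 0.639010 = 0.631881.
θ_z = arccos(0.631881) = 50.8°.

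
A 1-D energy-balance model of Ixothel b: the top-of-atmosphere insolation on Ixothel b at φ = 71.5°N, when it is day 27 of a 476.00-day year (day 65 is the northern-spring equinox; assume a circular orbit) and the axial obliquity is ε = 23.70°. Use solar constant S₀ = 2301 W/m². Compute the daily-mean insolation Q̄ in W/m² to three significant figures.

Q̄ ≈ 58.0 W/m²

Solar longitude: λ_s = 360° × (27 − 65)/476.00 = -28.739°, i.e. -28.739° + 360° = 331.261°.
sin δ = sin 23.70° × sin 331.261° = -0.19327, so δ = -11.144°.
cos H₀ = −tan(+71.5°) tan(-11.144°) = 0.5887, H₀ = 0.9413 rad.
Bracket: H₀ sin φ sin δ + cos φ cos δ sin H₀ = 0.9413×0.94832×-0.19327 + 0.31730×0.98115×0.80834 = -0.172523 + 0.251652 = 0.079129.
Q̄ = (S₀/π) × [bracket] = (2301/π) × 0.079129 = 57.96 W/m².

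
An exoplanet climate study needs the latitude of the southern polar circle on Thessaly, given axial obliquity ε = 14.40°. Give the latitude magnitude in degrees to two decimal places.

The polar circle is the lowest latitude that experiences at least one full rotation of continuous darkness at the northern-summer solstice; it lies at |φ| = 90° − ε = 90° − 14.40° = 75.60°.

75.60°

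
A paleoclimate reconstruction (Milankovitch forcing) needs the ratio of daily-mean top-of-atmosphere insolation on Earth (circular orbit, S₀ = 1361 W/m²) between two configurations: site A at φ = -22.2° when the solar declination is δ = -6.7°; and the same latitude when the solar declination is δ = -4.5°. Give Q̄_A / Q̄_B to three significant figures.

Q̄_A / Q̄_B ≈ 1.02

— Configuration A (φ=-22.2°):
cos H₀ = −tan(-22.2°) tan(-6.700°) = -0.0479, H₀ = 1.6188 rad.
Bracket: H₀ sin φ sin δ + cos φ cos δ sin H₀ = 1.6188×-0.37784×-0.11667 + 0.92587×0.99317×0.99885 = 0.071361 + 0.918489 = 0.989850.
Q̄ = (S₀/π) × [bracket] = (1361/π) × 0.989850 = 428.82 W/m².
— Configuration B (φ=-22.2°):
cos H₀ = −tan(-22.2°) tan(-4.500°) = -0.0321, H₀ = 1.6029 rad.
Bracket: H₀ sin φ sin δ + cos φ cos δ sin H₀ = 1.6029×-0.37784×-0.07846 + 0.92587×0.99692×0.99948 = 0.047518 + 0.922538 = 0.970056.
Q̄ = (S₀/π) × [bracket] = (1361/π) × 0.970056 = 420.25 W/m².
Ratio Q̄_A / Q̄_B = 428.82 / 420.25 = 1.020.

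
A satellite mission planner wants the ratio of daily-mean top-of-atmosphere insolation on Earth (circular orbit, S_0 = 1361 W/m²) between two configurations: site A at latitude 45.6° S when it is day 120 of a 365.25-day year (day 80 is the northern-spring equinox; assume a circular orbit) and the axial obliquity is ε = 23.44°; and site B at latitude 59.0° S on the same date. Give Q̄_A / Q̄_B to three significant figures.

Q̄_A / Q̄_B ≈ 2.03

— Configuration A (ϕ=-45.6°):
Solar longitude: L_s = 360° × (120 − 80)/365.25 = 39.425°.
sin δ = sin 23.44° × sin 39.425° = 0.25262, so δ = +14.633°.
cos h₀ = −tan(-45.6°) tan(+14.633°) = 0.2666, h₀ = 1.3009 rad.
Bracket: h₀ sin ϕ sin δ + cos ϕ cos δ sin h₀ = 1.3009×-0.71447×0.25262 + 0.69966×0.96756×0.96380 = -0.234799 + 0.652457 = 0.417658.
Q̄ = (S_0/π) × [bracket] = (1361/π) × 0.417658 = 180.94 W/m².
— Configuration B (ϕ=-59.0°):
cos h₀ = −tan(-59.0°) tan(+14.633°) = 0.4345, h₀ = 1.1213 rad.
Bracket: h₀ sin ϕ sin δ + cos ϕ cos δ sin h₀ = 1.1213×-0.85717×0.25262 + 0.51504×0.96756×0.90066 = -0.242804 + 0.448828 = 0.206024.
Q̄ = (S_0/π) × [bracket] = (1361/π) × 0.206024 = 89.254 W/m².
Ratio Q̄_A / Q̄_B = 180.94 / 89.254 = 2.027.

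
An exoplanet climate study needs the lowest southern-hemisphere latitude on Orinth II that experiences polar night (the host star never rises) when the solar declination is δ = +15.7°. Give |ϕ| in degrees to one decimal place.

|ϕ| = 74.3°

Polar night requires cos h₀ = −tan ϕ tan δ ≥ 1, i.e. tan ϕ tan δ ≤ −1.
The boundary is |tan ϕ| · |tan δ| = 1, so |ϕ| = 90° − |δ| = 90° − 15.7° = 74.3° in the southern hemisphere.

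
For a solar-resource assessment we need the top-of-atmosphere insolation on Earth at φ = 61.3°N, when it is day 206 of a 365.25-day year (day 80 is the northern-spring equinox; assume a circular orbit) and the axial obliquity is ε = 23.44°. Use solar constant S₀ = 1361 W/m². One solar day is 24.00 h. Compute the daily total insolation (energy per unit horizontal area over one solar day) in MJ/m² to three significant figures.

37.5 MJ/m²

Solar longitude: λ_s = 360° × (206 − 80)/365.25 = 124.189°.
sin δ = sin 23.44° × sin 124.189° = 0.32905, so δ = +19.211°.
cos H₀ = −tan(+61.3°) tan(+19.211°) = -0.6365, H₀ = 2.2607 rad.
Bracket: H₀ sin φ sin δ + cos φ cos δ sin H₀ = 2.2607×0.87715×0.32905 + 0.48022×0.94431×0.77131 = 0.652497 + 0.349771 = 1.002268.
Q̄ = (S₀/π) × [bracket] = (1361/π) × 1.002268 = 434.20 W/m².
Daily total = Q̄ × 24.00 h × 3600 s/h = 434.20 × 24.00 × 3600 / 10⁶ = 37.51 MJ/m².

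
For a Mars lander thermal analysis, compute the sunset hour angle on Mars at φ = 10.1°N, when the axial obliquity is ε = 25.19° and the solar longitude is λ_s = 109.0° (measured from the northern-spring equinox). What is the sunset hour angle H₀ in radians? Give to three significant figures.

H₀ = 1.65 rad

Solar declination: sin δ = sin ε · sin λ_s = sin 25.19° × sin 109.0° = 0.40243, so δ = +23.730°.
cos H₀ = −tan φ · tan δ = −tan(+10.1°) × tan(+23.730°) = -0.0783, so H₀ = 1.6492 rad = 94.49°.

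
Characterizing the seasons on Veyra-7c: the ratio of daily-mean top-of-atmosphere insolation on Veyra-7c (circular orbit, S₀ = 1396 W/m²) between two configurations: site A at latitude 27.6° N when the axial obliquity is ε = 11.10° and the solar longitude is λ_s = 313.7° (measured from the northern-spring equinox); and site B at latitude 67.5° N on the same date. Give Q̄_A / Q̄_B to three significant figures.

— Configuration A (φ=+27.6°):
Solar declination: sin δ = sin ε · sin λ_s = sin 11.10° × sin 313.7° = -0.13919, so δ = -8.001°.
cos H₀ = −tan(+27.6°) tan(-8.001°) = 0.0735, H₀ = 1.4972 rad.
Bracket: H₀ sin φ sin δ + cos φ cos δ sin H₀ = 1.4972×0.46330×-0.13919 + 0.88620×0.99027×0.99730 = -0.096550 + 0.875208 = 0.778658.
Q̄ = (S₀/π) × [bracket] = (1396/π) × 0.778658 = 346.00 W/m².
— Configuration B (φ=+67.5°):
cos H₀ = −tan(+67.5°) tan(-8.001°) = 0.3393, H₀ = 1.2246 rad.
Bracket: H₀ sin φ sin δ + cos φ cos δ sin H₀ = 1.2246×0.92388×-0.13919 + 0.38268×0.99027×0.94067 = -0.157477 + 0.356473 = 0.198996.
Q̄ = (S₀/π) × [bracket] = (1396/π) × 0.198996 = 88.426 W/m².
Ratio Q̄_A / Q̄_B = 346.00 / 88.426 = 3.913.

Q̄_A / Q̄_B ≈ 3.91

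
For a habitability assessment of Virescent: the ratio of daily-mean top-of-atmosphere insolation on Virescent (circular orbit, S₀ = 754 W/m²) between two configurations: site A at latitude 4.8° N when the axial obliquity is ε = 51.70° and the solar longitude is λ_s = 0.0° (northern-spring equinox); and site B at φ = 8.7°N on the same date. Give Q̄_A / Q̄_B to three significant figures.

— Configuration A (φ=+4.8°):
Solar declination: sin δ = sin ε · sin λ_s = sin 51.70° × sin 0.0° = 0.00000, so δ = +0.000°.
cos H₀ = −tan(+4.8°) tan(+0.000°) = -0.0000, H₀ = 1.5708 rad.
Bracket: H₀ sin φ sin δ + cos φ cos δ sin H₀ = 1.5708×0.08368×0.00000 + 0.99649×1.00000×1.00000 = 0.000000 + 0.996490 = 0.996490.
Q̄ = (S₀/π) × [bracket] = (754/π) × 0.996490 = 239.16 W/m².
— Configuration B (φ=+8.7°):
cos H₀ = −tan(+8.7°) tan(+0.000°) = -0.0000, H₀ = 1.5708 rad.
Bracket: H₀ sin φ sin δ + cos φ cos δ sin H₀ = 1.5708×0.15126×0.00000 + 0.98849×1.00000×1.00000 = 0.000000 + 0.988490 = 0.988490.
Q̄ = (S₀/π) × [bracket] = (754/π) × 0.988490 = 237.24 W/m².
Ratio Q̄_A / Q̄_B = 239.16 / 237.24 = 1.008.

Q̄_A / Q̄_B ≈ 1.01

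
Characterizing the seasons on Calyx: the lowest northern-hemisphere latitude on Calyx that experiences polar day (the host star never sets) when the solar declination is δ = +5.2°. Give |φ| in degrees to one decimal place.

|φ| = 84.8°

Polar day requires cos H₀ = −tan φ tan δ ≤ −1, i.e. tan φ tan δ ≥ 1.
The boundary is |tan φ| · |tan δ| = 1, so |φ| = 90° − |δ| = 90° − 5.2° = 84.8° in the northern hemisphere.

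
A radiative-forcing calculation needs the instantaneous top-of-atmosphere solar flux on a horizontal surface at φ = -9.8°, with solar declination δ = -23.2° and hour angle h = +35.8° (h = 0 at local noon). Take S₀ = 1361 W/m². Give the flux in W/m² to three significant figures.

1.09e+03 W/m²

cos θ_z = sin φ sin δ + cos φ cos δ cos h = 0.067053 + 0.734599 = 0.801652.
Flux = S₀ · cos θ_z = 1361 × 0.801652 = 1091 W/m².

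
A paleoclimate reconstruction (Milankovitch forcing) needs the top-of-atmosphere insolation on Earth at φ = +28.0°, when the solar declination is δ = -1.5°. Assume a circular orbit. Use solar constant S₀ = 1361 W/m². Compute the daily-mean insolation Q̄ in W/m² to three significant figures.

Q̄ ≈ 374 W/m²

cos H₀ = −tan(+28.0°) tan(-1.500°) = 0.0139, H₀ = 1.5569 rad.
Bracket: H₀ sin φ sin δ + cos φ cos δ sin H₀ = 1.5569×0.46947×-0.02618 + 0.88295×0.99966×0.99990 = -0.019135 + 0.882562 = 0.863427.
Q̄ = (S₀/π) × [bracket] = (1361/π) × 0.863427 = 374.1 W/m².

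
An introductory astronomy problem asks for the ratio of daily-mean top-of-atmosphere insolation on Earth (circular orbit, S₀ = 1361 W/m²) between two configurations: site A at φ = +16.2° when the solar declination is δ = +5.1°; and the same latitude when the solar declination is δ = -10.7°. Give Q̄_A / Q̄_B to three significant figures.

Q̄_A / Q̄_B ≈ 1.15

— Configuration A (φ=+16.2°):
cos H₀ = −tan(+16.2°) tan(+5.100°) = -0.0259, H₀ = 1.5967 rad.
Bracket: H₀ sin φ sin δ + cos φ cos δ sin H₀ = 1.5967×0.27899×0.08889 + 0.96029×0.99604×0.99966 = 0.039597 + 0.956162 = 0.995759.
Q̄ = (S₀/π) × [bracket] = (1361/π) × 0.995759 = 431.38 W/m².
— Configuration B (φ=+16.2°):
cos H₀ = −tan(+16.2°) tan(-10.700°) = 0.0549, H₀ = 1.5159 rad.
Bracket: H₀ sin φ sin δ + cos φ cos δ sin H₀ = 1.5159×0.27899×-0.18567 + 0.96029×0.98261×0.99849 = -0.078524 + 0.942166 = 0.863642.
Q̄ = (S₀/π) × [bracket] = (1361/π) × 0.863642 = 374.15 W/m².
Ratio Q̄_A / Q̄_B = 431.38 / 374.15 = 1.153.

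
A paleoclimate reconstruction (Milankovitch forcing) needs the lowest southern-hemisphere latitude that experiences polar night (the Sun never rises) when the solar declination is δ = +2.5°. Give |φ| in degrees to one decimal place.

|φ| = 87.5°

Polar night requires cos H₀ = −tan φ tan δ ≥ 1, i.e. tan φ tan δ ≤ −1.
The boundary is |tan φ| · |tan δ| = 1, so |φ| = 90° − |δ| = 90° − 2.5° = 87.5° in the southern hemisphere.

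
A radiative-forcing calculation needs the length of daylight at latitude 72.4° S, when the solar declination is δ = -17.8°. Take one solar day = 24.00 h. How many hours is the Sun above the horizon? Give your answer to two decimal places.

24.00 h

Sunrise equation: cos H₀ = −tan φ · tan δ = -1.0121 ≤ −1, so the Sun never sets (polar day) and H₀ = π.
Daylight = 2H₀/(2π) × 24.00 h = (3.1416/π) × 24.00 = 24.00 h.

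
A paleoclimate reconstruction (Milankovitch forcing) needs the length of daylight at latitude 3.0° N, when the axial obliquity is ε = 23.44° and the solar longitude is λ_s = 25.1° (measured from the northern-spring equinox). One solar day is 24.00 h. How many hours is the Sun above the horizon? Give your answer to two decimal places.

12.07 h

Solar declination: sin δ = sin ε · sin λ_s = sin 23.44° × sin 25.1° = 0.16874, so δ = +9.715°.
cos H₀ = −tan φ · tan δ = −tan(+3.0°) × tan(+9.715°) = -0.0090, so H₀ = 1.5798 rad = 90.51°.
Daylight = 2H₀/(2π) × 24.00 h = (1.5798/π) × 24.00 = 12.07 h.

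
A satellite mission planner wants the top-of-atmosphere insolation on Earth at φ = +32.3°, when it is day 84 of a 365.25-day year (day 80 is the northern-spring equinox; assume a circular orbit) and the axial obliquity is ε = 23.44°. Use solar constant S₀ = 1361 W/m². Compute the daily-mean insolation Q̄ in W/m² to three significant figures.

Solar longitude: λ_s = 360° × (84 − 80)/365.25 = 3.943°.
sin δ = sin 23.44° × sin 3.943° = 0.02735, so δ = +1.567°.
cos H₀ = −tan(+32.3°) tan(+1.567°) = -0.0173, H₀ = 1.5881 rad.
Bracket: H₀ sin φ sin δ + cos φ cos δ sin H₀ = 1.5881×0.53435×0.02735 + 0.84526×0.99963×0.99985 = 0.023209 + 0.844821 = 0.868030.
Q̄ = (S₀/π) × [bracket] = (1361/π) × 0.868030 = 376.0 W/m².

Q̄ ≈ 376 W/m²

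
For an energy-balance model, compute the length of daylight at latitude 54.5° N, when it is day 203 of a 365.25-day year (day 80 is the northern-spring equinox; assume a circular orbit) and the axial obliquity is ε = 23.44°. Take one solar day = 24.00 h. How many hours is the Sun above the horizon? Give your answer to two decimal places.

16.06 h

Solar longitude: L_s = 360° × (203 − 80)/365.25 = 121.232°.
sin δ = sin 23.44° × sin 121.232° = 0.34014, so δ = +19.885°.
cos h₀ = −tan ϕ · tan δ = −tan(+54.5°) × tan(+19.885°) = -0.5071, so h₀ = 2.1026 rad = 120.47°.
Daylight = 2h₀/(2π) × 24.00 h = (2.1026/π) × 24.00 = 16.06 h.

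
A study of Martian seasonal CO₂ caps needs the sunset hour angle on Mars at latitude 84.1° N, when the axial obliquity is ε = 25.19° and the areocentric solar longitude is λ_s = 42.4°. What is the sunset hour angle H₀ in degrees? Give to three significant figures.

sin δ = sin 25.19° × sin 42.4° = 0.28700, so δ = +16.678°.
Sunrise equation: cos H₀ = −tan φ · tan δ = -2.8992 ≤ −1, so the Sun never sets (polar day) and H₀ = π.

H₀ = 180°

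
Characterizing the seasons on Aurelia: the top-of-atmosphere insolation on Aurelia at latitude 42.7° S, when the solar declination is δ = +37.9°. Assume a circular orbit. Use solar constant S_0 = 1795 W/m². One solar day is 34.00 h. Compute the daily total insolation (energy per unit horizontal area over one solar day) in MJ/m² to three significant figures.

5.80 MJ/m²

cos h₀ = −tan(-42.7°) tan(+37.900°) = 0.7184, h₀ = 0.7694 rad.
Bracket: h₀ sin ϕ sin δ + cos ϕ cos δ sin h₀ = 0.7694×-0.67816×0.61429 + 0.73491×0.78908×0.69567 = -0.320522 + 0.403421 = 0.082899.
Q̄ = (S_0/π) × [bracket] = (1795/π) × 0.082899 = 47.366 W/m².
Daily total = Q̄ × 34.00 h × 3600 s/h = 47.366 × 34.00 × 3600 / 10⁶ = 5.798 MJ/m².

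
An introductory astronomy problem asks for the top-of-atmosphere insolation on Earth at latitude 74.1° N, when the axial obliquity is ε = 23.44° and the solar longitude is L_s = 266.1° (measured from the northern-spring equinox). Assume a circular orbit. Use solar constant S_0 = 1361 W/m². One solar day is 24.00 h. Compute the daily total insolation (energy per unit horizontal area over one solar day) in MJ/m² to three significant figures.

0.00 MJ/m²

Solar declination: sin δ = sin ε · sin L_s = sin 23.44° × sin 266.1° = -0.39687, so δ = -23.382°.
cos h₀ = −tan(+74.1°) tan(-23.382°) = 1.5179 ≥ 1 ⇒ polar night, h₀ = 0 and Q̄ = 0.
Daily total = Q̄ × 24.00 h × 3600 s/h = 0.00 MJ/m².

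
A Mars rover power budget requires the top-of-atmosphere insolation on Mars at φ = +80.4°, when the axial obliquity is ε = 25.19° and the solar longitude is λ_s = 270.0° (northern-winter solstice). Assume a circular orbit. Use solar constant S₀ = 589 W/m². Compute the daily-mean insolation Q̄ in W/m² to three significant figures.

Q̄ ≈ 0.00 W/m²

Solar declination: sin δ = sin ε · sin λ_s = sin 25.19° × sin 270.0° = -0.42562, so δ = -25.190°.
cos H₀ = −tan(+80.4°) tan(-25.190°) = 2.7809 ≥ 1 ⇒ polar night, H₀ = 0 and Q̄ = 0.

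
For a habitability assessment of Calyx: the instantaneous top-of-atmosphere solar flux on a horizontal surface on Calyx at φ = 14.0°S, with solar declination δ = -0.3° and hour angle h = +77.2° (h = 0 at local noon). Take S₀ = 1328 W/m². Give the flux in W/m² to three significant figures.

287 W/m²

cos θ_z = sin φ sin δ + cos φ cos δ cos h = 0.001267 + 0.214965 = 0.216232.
Flux = S₀ · cos θ_z = 1328 × 0.216232 = 287.2 W/m².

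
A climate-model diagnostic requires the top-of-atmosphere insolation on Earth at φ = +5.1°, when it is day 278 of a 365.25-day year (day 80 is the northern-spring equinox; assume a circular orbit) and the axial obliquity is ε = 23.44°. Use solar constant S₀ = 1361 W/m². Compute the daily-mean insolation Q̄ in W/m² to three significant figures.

Q̄ ≈ 423 W/m²

Solar longitude: λ_s = 360° × (278 − 80)/365.25 = 195.154°.
sin δ = sin 23.44° × sin 195.154° = -0.10399, so δ = -5.969°.
cos H₀ = −tan(+5.1°) tan(-5.969°) = 0.0093, H₀ = 1.5615 rad.
Bracket: H₀ sin φ sin δ + cos φ cos δ sin H₀ = 1.5615×0.08889×-0.10399 + 0.99604×0.99458×0.99996 = -0.014434 + 0.990602 = 0.976168.
Q̄ = (S₀/π) × [bracket] = (1361/π) × 0.976168 = 422.9 W/m².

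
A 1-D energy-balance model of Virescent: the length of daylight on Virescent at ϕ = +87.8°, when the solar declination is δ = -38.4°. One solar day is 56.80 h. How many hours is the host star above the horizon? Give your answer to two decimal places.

cos h₀ = −tan ϕ · tan δ = 20.6317 ≥ 1, so the host star never rises (polar night) and h₀ = 0.
Daylight = 2h₀/(2π) × 56.80 h = (0.0000/π) × 56.80 = 0.00 h.

0.00 h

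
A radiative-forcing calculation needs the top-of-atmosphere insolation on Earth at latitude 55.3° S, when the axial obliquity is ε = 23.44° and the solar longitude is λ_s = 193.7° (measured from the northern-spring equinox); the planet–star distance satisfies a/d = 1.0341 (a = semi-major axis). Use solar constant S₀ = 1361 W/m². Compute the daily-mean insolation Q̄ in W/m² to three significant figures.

Solar declination: sin δ = sin ε · sin λ_s = sin 23.44° × sin 193.7° = -0.09421, so δ = -5.406°.
cos H₀ = −tan(-55.3°) tan(-5.406°) = -0.1367, H₀ = 1.7079 rad.
Bracket: H₀ sin φ sin δ + cos φ cos δ sin H₀ = 1.7079×-0.82214×-0.09421 + 0.56928×0.99555×0.99062 = 0.132283 + 0.561431 = 0.693714.
Inverse-square distance factor (a/d)² = 1.0341² = 1.069363.
Q̄ = (S₀/π) × 1.069363 × [bracket] = (1361/π) × 1.069363 × 0.693714 = 321.4 W/m².

Q̄ ≈ 321 W/m²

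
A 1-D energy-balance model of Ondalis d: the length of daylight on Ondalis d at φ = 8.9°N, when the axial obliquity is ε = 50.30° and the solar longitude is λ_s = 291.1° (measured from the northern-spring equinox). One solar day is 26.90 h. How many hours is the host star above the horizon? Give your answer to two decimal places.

Solar declination: sin δ = sin ε · sin λ_s = sin 50.30° × sin 291.1° = -0.71781, so δ = -45.874°.
cos H₀ = −tan φ · tan δ = −tan(+8.9°) × tan(-45.874°) = 0.1614, so H₀ = 1.4086 rad = 80.71°.
Daylight = 2H₀/(2π) × 26.90 h = (1.4086/π) × 26.90 = 12.06 h.

12.06 h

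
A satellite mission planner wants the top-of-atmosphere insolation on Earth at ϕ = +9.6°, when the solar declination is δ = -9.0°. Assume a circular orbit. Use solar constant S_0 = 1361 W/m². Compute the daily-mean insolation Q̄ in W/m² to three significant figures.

Q̄ ≈ 404 W/m²

cos h₀ = −tan(+9.6°) tan(-9.000°) = 0.0268, h₀ = 1.5440 rad.
Bracket: h₀ sin ϕ sin δ + cos ϕ cos δ sin h₀ = 1.5440×0.16677×-0.15643 + 0.98600×0.98769×0.99964 = -0.040280 + 0.973512 = 0.933232.
Q̄ = (S_0/π) × [bracket] = (1361/π) × 0.933232 = 404.3 W/m².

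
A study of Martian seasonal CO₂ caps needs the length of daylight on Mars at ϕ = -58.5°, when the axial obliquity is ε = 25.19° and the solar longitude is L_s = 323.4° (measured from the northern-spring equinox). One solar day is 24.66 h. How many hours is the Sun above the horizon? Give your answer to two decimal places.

15.80 h

Solar declination: sin δ = sin ε · sin L_s = sin 25.19° × sin 323.4° = -0.25377, so δ = -14.700°.
cos h₀ = −tan ϕ · tan δ = −tan(-58.5°) × tan(-14.700°) = -0.4281, so h₀ = 2.0132 rad = 115.35°.
Daylight = 2h₀/(2π) × 24.66 h = (2.0132/π) × 24.66 = 15.80 h.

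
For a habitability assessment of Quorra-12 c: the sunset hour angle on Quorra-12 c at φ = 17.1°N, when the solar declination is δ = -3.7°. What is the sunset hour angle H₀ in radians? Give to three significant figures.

H₀ = 1.55 rad

cos H₀ = −tan φ · tan δ = −tan(+17.1°) × tan(-3.700°) = 0.0199, so H₀ = 1.5509 rad = 88.86°.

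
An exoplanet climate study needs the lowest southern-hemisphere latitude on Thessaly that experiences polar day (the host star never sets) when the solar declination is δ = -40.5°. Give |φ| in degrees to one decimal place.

Polar day requires cos H₀ = −tan φ tan δ ≤ −1, i.e. tan φ tan δ ≥ 1.
The boundary is |tan φ| · |tan δ| = 1, so |φ| = 90° − |δ| = 90° − 40.5° = 49.5° in the southern hemisphere.

|φ| = 49.5°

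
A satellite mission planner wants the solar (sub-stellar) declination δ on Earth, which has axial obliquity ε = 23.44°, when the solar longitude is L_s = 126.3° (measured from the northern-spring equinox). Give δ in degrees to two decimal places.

δ = +18.70°

sin δ = sin ε · sin L_s = sin 23.44° × sin 126.3° = 0.320589.
δ = arcsin(0.320589) = +18.70°.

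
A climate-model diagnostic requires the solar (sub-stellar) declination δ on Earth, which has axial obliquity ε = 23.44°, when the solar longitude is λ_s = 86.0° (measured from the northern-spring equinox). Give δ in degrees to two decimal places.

sin δ = sin ε · sin λ_s = sin 23.44° × sin 86.0° = 0.396820.
δ = arcsin(0.396820) = +23.38°.

δ = +23.38°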